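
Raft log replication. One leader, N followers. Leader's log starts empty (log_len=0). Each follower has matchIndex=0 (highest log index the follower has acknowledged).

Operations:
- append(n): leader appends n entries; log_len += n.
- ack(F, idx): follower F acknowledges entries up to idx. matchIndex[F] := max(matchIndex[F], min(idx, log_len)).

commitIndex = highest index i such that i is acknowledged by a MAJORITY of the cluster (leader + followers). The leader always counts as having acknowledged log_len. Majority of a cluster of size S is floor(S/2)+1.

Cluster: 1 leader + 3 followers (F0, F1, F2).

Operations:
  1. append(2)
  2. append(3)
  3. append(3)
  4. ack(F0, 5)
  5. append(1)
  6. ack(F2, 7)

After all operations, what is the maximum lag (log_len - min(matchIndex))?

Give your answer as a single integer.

Op 1: append 2 -> log_len=2
Op 2: append 3 -> log_len=5
Op 3: append 3 -> log_len=8
Op 4: F0 acks idx 5 -> match: F0=5 F1=0 F2=0; commitIndex=0
Op 5: append 1 -> log_len=9
Op 6: F2 acks idx 7 -> match: F0=5 F1=0 F2=7; commitIndex=5

Answer: 9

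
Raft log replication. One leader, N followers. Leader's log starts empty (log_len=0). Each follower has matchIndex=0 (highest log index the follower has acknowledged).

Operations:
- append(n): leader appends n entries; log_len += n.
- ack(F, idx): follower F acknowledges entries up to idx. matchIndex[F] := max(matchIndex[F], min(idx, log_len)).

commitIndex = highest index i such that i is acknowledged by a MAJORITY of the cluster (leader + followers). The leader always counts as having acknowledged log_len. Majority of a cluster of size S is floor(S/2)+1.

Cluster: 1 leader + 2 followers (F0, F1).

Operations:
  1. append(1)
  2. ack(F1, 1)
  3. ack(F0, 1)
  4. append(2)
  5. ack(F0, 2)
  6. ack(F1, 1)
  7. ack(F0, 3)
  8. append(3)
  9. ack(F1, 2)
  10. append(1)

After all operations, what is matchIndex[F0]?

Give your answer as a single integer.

Op 1: append 1 -> log_len=1
Op 2: F1 acks idx 1 -> match: F0=0 F1=1; commitIndex=1
Op 3: F0 acks idx 1 -> match: F0=1 F1=1; commitIndex=1
Op 4: append 2 -> log_len=3
Op 5: F0 acks idx 2 -> match: F0=2 F1=1; commitIndex=2
Op 6: F1 acks idx 1 -> match: F0=2 F1=1; commitIndex=2
Op 7: F0 acks idx 3 -> match: F0=3 F1=1; commitIndex=3
Op 8: append 3 -> log_len=6
Op 9: F1 acks idx 2 -> match: F0=3 F1=2; commitIndex=3
Op 10: append 1 -> log_len=7

Answer: 3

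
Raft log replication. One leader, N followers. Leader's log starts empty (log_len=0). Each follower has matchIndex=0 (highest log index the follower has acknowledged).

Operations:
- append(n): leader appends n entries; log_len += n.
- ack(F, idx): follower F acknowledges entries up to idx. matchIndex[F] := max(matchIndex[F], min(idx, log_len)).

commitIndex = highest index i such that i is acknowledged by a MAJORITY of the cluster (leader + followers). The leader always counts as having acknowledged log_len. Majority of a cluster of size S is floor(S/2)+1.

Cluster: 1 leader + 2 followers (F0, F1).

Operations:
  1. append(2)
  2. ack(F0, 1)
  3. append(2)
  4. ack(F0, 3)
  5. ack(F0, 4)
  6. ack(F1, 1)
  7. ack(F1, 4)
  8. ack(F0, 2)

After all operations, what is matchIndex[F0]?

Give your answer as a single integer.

Answer: 4

Derivation:
Op 1: append 2 -> log_len=2
Op 2: F0 acks idx 1 -> match: F0=1 F1=0; commitIndex=1
Op 3: append 2 -> log_len=4
Op 4: F0 acks idx 3 -> match: F0=3 F1=0; commitIndex=3
Op 5: F0 acks idx 4 -> match: F0=4 F1=0; commitIndex=4
Op 6: F1 acks idx 1 -> match: F0=4 F1=1; commitIndex=4
Op 7: F1 acks idx 4 -> match: F0=4 F1=4; commitIndex=4
Op 8: F0 acks idx 2 -> match: F0=4 F1=4; commitIndex=4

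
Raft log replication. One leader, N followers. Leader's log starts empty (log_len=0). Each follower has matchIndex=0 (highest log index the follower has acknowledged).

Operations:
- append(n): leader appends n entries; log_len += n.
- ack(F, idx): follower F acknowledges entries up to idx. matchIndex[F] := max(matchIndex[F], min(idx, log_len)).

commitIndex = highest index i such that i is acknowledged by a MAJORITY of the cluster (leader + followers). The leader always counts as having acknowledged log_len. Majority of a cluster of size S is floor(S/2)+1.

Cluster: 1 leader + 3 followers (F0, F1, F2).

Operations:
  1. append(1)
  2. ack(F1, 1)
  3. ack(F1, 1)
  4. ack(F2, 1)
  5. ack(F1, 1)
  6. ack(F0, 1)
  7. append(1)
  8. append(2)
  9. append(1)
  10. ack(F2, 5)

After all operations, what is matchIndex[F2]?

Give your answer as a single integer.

Answer: 5

Derivation:
Op 1: append 1 -> log_len=1
Op 2: F1 acks idx 1 -> match: F0=0 F1=1 F2=0; commitIndex=0
Op 3: F1 acks idx 1 -> match: F0=0 F1=1 F2=0; commitIndex=0
Op 4: F2 acks idx 1 -> match: F0=0 F1=1 F2=1; commitIndex=1
Op 5: F1 acks idx 1 -> match: F0=0 F1=1 F2=1; commitIndex=1
Op 6: F0 acks idx 1 -> match: F0=1 F1=1 F2=1; commitIndex=1
Op 7: append 1 -> log_len=2
Op 8: append 2 -> log_len=4
Op 9: append 1 -> log_len=5
Op 10: F2 acks idx 5 -> match: F0=1 F1=1 F2=5; commitIndex=1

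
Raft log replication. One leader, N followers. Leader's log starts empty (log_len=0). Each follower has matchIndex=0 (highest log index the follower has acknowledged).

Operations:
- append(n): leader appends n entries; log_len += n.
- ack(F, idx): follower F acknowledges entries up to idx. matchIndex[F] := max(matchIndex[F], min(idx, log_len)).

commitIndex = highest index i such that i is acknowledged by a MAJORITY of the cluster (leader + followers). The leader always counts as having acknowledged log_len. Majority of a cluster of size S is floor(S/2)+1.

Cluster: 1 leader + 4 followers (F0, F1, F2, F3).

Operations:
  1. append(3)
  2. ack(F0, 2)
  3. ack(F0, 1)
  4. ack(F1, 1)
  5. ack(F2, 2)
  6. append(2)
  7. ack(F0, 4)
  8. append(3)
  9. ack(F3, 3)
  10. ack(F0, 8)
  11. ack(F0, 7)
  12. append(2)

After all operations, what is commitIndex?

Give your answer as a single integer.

Answer: 3

Derivation:
Op 1: append 3 -> log_len=3
Op 2: F0 acks idx 2 -> match: F0=2 F1=0 F2=0 F3=0; commitIndex=0
Op 3: F0 acks idx 1 -> match: F0=2 F1=0 F2=0 F3=0; commitIndex=0
Op 4: F1 acks idx 1 -> match: F0=2 F1=1 F2=0 F3=0; commitIndex=1
Op 5: F2 acks idx 2 -> match: F0=2 F1=1 F2=2 F3=0; commitIndex=2
Op 6: append 2 -> log_len=5
Op 7: F0 acks idx 4 -> match: F0=4 F1=1 F2=2 F3=0; commitIndex=2
Op 8: append 3 -> log_len=8
Op 9: F3 acks idx 3 -> match: F0=4 F1=1 F2=2 F3=3; commitIndex=3
Op 10: F0 acks idx 8 -> match: F0=8 F1=1 F2=2 F3=3; commitIndex=3
Op 11: F0 acks idx 7 -> match: F0=8 F1=1 F2=2 F3=3; commitIndex=3
Op 12: append 2 -> log_len=10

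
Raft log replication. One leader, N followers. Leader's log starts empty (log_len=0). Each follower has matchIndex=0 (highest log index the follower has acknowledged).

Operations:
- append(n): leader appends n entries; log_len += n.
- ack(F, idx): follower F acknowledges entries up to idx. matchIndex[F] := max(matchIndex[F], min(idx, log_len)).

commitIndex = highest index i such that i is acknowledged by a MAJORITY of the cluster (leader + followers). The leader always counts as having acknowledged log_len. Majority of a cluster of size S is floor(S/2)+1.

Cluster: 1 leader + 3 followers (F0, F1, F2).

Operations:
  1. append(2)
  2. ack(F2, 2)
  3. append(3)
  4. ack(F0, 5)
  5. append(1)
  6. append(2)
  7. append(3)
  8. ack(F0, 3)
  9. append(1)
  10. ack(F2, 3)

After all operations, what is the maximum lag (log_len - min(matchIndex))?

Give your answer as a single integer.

Op 1: append 2 -> log_len=2
Op 2: F2 acks idx 2 -> match: F0=0 F1=0 F2=2; commitIndex=0
Op 3: append 3 -> log_len=5
Op 4: F0 acks idx 5 -> match: F0=5 F1=0 F2=2; commitIndex=2
Op 5: append 1 -> log_len=6
Op 6: append 2 -> log_len=8
Op 7: append 3 -> log_len=11
Op 8: F0 acks idx 3 -> match: F0=5 F1=0 F2=2; commitIndex=2
Op 9: append 1 -> log_len=12
Op 10: F2 acks idx 3 -> match: F0=5 F1=0 F2=3; commitIndex=3

Answer: 12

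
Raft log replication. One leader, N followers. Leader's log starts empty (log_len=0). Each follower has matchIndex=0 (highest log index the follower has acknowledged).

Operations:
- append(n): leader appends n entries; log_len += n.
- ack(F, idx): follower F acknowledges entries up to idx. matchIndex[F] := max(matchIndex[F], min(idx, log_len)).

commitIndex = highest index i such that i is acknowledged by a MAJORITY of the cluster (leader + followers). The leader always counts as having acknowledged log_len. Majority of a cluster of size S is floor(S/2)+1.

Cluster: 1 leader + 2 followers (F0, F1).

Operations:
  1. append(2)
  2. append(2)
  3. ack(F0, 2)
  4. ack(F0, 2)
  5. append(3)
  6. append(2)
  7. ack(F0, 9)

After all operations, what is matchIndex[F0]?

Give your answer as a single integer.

Op 1: append 2 -> log_len=2
Op 2: append 2 -> log_len=4
Op 3: F0 acks idx 2 -> match: F0=2 F1=0; commitIndex=2
Op 4: F0 acks idx 2 -> match: F0=2 F1=0; commitIndex=2
Op 5: append 3 -> log_len=7
Op 6: append 2 -> log_len=9
Op 7: F0 acks idx 9 -> match: F0=9 F1=0; commitIndex=9

Answer: 9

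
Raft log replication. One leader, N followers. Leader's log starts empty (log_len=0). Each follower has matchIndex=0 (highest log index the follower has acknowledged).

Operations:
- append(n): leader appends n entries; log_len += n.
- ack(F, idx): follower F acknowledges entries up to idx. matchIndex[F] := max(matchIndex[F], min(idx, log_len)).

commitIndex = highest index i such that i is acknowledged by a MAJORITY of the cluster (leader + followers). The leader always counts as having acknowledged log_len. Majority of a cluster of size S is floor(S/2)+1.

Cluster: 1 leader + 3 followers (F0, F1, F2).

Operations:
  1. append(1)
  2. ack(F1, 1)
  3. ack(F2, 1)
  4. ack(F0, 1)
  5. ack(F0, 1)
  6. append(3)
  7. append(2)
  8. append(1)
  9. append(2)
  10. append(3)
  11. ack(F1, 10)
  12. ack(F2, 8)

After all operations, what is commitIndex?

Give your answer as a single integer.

Answer: 8

Derivation:
Op 1: append 1 -> log_len=1
Op 2: F1 acks idx 1 -> match: F0=0 F1=1 F2=0; commitIndex=0
Op 3: F2 acks idx 1 -> match: F0=0 F1=1 F2=1; commitIndex=1
Op 4: F0 acks idx 1 -> match: F0=1 F1=1 F2=1; commitIndex=1
Op 5: F0 acks idx 1 -> match: F0=1 F1=1 F2=1; commitIndex=1
Op 6: append 3 -> log_len=4
Op 7: append 2 -> log_len=6
Op 8: append 1 -> log_len=7
Op 9: append 2 -> log_len=9
Op 10: append 3 -> log_len=12
Op 11: F1 acks idx 10 -> match: F0=1 F1=10 F2=1; commitIndex=1
Op 12: F2 acks idx 8 -> match: F0=1 F1=10 F2=8; commitIndex=8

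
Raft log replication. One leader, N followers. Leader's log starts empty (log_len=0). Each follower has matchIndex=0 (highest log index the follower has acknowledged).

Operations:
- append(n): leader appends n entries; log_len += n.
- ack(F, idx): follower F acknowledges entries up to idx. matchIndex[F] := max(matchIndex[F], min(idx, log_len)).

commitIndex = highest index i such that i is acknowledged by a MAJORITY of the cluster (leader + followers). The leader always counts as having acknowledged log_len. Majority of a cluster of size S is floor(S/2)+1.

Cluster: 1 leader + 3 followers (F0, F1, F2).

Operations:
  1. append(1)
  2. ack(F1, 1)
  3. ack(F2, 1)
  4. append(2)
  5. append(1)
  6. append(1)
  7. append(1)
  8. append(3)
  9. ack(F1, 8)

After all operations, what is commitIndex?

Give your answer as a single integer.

Answer: 1

Derivation:
Op 1: append 1 -> log_len=1
Op 2: F1 acks idx 1 -> match: F0=0 F1=1 F2=0; commitIndex=0
Op 3: F2 acks idx 1 -> match: F0=0 F1=1 F2=1; commitIndex=1
Op 4: append 2 -> log_len=3
Op 5: append 1 -> log_len=4
Op 6: append 1 -> log_len=5
Op 7: append 1 -> log_len=6
Op 8: append 3 -> log_len=9
Op 9: F1 acks idx 8 -> match: F0=0 F1=8 F2=1; commitIndex=1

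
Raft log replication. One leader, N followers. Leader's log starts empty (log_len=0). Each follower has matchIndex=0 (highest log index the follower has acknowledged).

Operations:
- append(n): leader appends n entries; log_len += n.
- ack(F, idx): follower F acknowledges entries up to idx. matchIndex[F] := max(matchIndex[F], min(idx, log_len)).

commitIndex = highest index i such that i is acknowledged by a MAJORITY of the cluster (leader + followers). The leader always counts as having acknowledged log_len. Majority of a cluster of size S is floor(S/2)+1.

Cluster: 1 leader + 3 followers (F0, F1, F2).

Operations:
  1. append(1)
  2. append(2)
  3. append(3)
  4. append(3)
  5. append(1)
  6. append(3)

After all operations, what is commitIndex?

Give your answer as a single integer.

Op 1: append 1 -> log_len=1
Op 2: append 2 -> log_len=3
Op 3: append 3 -> log_len=6
Op 4: append 3 -> log_len=9
Op 5: append 1 -> log_len=10
Op 6: append 3 -> log_len=13

Answer: 0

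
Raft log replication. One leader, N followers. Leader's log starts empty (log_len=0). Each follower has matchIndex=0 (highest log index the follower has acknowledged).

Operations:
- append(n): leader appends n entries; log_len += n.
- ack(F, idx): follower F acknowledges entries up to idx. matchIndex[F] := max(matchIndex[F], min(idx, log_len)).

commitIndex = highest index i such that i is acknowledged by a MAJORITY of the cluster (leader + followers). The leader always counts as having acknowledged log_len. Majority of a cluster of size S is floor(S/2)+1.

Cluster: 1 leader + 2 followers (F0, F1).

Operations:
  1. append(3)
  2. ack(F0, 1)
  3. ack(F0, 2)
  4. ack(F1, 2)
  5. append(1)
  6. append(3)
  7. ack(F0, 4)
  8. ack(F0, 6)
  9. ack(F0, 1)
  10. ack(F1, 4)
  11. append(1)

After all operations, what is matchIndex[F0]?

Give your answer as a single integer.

Op 1: append 3 -> log_len=3
Op 2: F0 acks idx 1 -> match: F0=1 F1=0; commitIndex=1
Op 3: F0 acks idx 2 -> match: F0=2 F1=0; commitIndex=2
Op 4: F1 acks idx 2 -> match: F0=2 F1=2; commitIndex=2
Op 5: append 1 -> log_len=4
Op 6: append 3 -> log_len=7
Op 7: F0 acks idx 4 -> match: F0=4 F1=2; commitIndex=4
Op 8: F0 acks idx 6 -> match: F0=6 F1=2; commitIndex=6
Op 9: F0 acks idx 1 -> match: F0=6 F1=2; commitIndex=6
Op 10: F1 acks idx 4 -> match: F0=6 F1=4; commitIndex=6
Op 11: append 1 -> log_len=8

Answer: 6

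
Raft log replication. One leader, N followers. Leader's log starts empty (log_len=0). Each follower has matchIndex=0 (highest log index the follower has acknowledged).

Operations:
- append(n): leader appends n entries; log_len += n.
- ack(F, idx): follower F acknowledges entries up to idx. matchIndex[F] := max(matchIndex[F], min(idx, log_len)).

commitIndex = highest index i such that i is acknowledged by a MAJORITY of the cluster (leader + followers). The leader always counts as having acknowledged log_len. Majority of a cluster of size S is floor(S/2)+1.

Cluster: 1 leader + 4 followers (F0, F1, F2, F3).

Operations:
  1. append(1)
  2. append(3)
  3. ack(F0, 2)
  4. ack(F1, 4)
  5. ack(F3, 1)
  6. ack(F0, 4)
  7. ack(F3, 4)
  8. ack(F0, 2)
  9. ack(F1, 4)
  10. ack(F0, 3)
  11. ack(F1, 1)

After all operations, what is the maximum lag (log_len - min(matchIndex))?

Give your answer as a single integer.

Op 1: append 1 -> log_len=1
Op 2: append 3 -> log_len=4
Op 3: F0 acks idx 2 -> match: F0=2 F1=0 F2=0 F3=0; commitIndex=0
Op 4: F1 acks idx 4 -> match: F0=2 F1=4 F2=0 F3=0; commitIndex=2
Op 5: F3 acks idx 1 -> match: F0=2 F1=4 F2=0 F3=1; commitIndex=2
Op 6: F0 acks idx 4 -> match: F0=4 F1=4 F2=0 F3=1; commitIndex=4
Op 7: F3 acks idx 4 -> match: F0=4 F1=4 F2=0 F3=4; commitIndex=4
Op 8: F0 acks idx 2 -> match: F0=4 F1=4 F2=0 F3=4; commitIndex=4
Op 9: F1 acks idx 4 -> match: F0=4 F1=4 F2=0 F3=4; commitIndex=4
Op 10: F0 acks idx 3 -> match: F0=4 F1=4 F2=0 F3=4; commitIndex=4
Op 11: F1 acks idx 1 -> match: F0=4 F1=4 F2=0 F3=4; commitIndex=4

Answer: 4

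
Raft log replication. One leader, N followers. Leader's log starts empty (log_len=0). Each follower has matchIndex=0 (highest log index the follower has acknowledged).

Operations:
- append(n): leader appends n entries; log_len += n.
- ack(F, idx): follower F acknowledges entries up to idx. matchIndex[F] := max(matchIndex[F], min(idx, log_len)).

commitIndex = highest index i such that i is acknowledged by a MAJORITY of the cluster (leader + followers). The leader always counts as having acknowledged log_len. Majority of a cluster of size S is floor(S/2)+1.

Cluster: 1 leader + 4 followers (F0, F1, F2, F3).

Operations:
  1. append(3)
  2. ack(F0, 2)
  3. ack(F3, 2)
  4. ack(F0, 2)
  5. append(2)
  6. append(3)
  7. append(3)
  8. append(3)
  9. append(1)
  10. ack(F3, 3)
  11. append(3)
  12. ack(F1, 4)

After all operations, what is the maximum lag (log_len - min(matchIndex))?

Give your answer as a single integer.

Answer: 18

Derivation:
Op 1: append 3 -> log_len=3
Op 2: F0 acks idx 2 -> match: F0=2 F1=0 F2=0 F3=0; commitIndex=0
Op 3: F3 acks idx 2 -> match: F0=2 F1=0 F2=0 F3=2; commitIndex=2
Op 4: F0 acks idx 2 -> match: F0=2 F1=0 F2=0 F3=2; commitIndex=2
Op 5: append 2 -> log_len=5
Op 6: append 3 -> log_len=8
Op 7: append 3 -> log_len=11
Op 8: append 3 -> log_len=14
Op 9: append 1 -> log_len=15
Op 10: F3 acks idx 3 -> match: F0=2 F1=0 F2=0 F3=3; commitIndex=2
Op 11: append 3 -> log_len=18
Op 12: F1 acks idx 4 -> match: F0=2 F1=4 F2=0 F3=3; commitIndex=3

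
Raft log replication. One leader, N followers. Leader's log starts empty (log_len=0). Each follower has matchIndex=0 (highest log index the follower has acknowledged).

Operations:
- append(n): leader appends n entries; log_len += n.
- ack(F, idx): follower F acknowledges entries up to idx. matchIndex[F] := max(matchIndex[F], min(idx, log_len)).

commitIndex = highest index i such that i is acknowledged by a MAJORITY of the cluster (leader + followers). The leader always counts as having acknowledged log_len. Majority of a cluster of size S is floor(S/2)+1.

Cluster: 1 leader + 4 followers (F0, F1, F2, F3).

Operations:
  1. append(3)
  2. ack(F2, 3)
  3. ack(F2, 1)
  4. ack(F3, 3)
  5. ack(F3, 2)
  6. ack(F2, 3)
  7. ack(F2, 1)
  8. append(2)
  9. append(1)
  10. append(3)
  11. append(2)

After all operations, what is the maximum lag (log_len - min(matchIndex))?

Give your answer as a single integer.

Op 1: append 3 -> log_len=3
Op 2: F2 acks idx 3 -> match: F0=0 F1=0 F2=3 F3=0; commitIndex=0
Op 3: F2 acks idx 1 -> match: F0=0 F1=0 F2=3 F3=0; commitIndex=0
Op 4: F3 acks idx 3 -> match: F0=0 F1=0 F2=3 F3=3; commitIndex=3
Op 5: F3 acks idx 2 -> match: F0=0 F1=0 F2=3 F3=3; commitIndex=3
Op 6: F2 acks idx 3 -> match: F0=0 F1=0 F2=3 F3=3; commitIndex=3
Op 7: F2 acks idx 1 -> match: F0=0 F1=0 F2=3 F3=3; commitIndex=3
Op 8: append 2 -> log_len=5
Op 9: append 1 -> log_len=6
Op 10: append 3 -> log_len=9
Op 11: append 2 -> log_len=11

Answer: 11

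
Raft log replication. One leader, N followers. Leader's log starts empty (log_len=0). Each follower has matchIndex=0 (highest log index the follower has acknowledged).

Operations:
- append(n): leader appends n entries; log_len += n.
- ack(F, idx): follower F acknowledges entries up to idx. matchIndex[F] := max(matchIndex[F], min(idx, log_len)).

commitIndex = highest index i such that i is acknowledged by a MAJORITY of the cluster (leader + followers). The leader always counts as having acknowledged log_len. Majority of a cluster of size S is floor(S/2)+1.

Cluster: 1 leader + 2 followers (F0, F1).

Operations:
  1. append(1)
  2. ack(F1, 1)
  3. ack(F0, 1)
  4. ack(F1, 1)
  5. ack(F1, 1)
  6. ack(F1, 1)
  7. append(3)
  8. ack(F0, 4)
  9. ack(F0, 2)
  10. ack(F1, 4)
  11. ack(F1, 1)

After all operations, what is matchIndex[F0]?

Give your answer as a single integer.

Op 1: append 1 -> log_len=1
Op 2: F1 acks idx 1 -> match: F0=0 F1=1; commitIndex=1
Op 3: F0 acks idx 1 -> match: F0=1 F1=1; commitIndex=1
Op 4: F1 acks idx 1 -> match: F0=1 F1=1; commitIndex=1
Op 5: F1 acks idx 1 -> match: F0=1 F1=1; commitIndex=1
Op 6: F1 acks idx 1 -> match: F0=1 F1=1; commitIndex=1
Op 7: append 3 -> log_len=4
Op 8: F0 acks idx 4 -> match: F0=4 F1=1; commitIndex=4
Op 9: F0 acks idx 2 -> match: F0=4 F1=1; commitIndex=4
Op 10: F1 acks idx 4 -> match: F0=4 F1=4; commitIndex=4
Op 11: F1 acks idx 1 -> match: F0=4 F1=4; commitIndex=4

Answer: 4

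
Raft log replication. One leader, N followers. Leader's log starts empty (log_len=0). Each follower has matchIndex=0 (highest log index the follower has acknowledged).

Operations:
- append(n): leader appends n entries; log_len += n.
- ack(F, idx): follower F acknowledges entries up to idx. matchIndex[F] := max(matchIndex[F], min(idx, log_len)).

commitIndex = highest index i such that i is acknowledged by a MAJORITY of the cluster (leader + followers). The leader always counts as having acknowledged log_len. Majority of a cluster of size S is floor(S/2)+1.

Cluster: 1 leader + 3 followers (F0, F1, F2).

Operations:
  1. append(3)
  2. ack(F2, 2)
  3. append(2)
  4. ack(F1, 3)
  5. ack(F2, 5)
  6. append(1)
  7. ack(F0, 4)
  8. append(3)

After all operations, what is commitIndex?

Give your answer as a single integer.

Answer: 4

Derivation:
Op 1: append 3 -> log_len=3
Op 2: F2 acks idx 2 -> match: F0=0 F1=0 F2=2; commitIndex=0
Op 3: append 2 -> log_len=5
Op 4: F1 acks idx 3 -> match: F0=0 F1=3 F2=2; commitIndex=2
Op 5: F2 acks idx 5 -> match: F0=0 F1=3 F2=5; commitIndex=3
Op 6: append 1 -> log_len=6
Op 7: F0 acks idx 4 -> match: F0=4 F1=3 F2=5; commitIndex=4
Op 8: append 3 -> log_len=9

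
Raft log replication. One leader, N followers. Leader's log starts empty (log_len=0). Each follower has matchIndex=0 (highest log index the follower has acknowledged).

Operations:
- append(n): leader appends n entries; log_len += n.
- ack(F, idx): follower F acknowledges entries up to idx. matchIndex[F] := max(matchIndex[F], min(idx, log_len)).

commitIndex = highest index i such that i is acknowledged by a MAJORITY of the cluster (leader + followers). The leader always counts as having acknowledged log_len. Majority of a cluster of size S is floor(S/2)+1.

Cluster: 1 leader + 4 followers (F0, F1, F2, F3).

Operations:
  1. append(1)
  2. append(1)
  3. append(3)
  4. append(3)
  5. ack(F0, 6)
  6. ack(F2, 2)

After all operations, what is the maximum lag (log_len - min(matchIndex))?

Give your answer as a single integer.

Op 1: append 1 -> log_len=1
Op 2: append 1 -> log_len=2
Op 3: append 3 -> log_len=5
Op 4: append 3 -> log_len=8
Op 5: F0 acks idx 6 -> match: F0=6 F1=0 F2=0 F3=0; commitIndex=0
Op 6: F2 acks idx 2 -> match: F0=6 F1=0 F2=2 F3=0; commitIndex=2

Answer: 8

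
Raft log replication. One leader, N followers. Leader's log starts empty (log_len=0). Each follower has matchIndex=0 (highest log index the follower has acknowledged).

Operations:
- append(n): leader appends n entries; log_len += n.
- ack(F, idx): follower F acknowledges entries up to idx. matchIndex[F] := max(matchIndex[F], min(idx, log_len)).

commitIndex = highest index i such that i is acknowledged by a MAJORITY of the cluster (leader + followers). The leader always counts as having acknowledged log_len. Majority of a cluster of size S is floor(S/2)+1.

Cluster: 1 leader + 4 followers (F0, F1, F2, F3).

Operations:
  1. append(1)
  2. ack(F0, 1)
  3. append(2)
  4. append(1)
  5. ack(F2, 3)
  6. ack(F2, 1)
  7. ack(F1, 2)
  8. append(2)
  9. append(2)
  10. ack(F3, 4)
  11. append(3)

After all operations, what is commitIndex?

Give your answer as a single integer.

Op 1: append 1 -> log_len=1
Op 2: F0 acks idx 1 -> match: F0=1 F1=0 F2=0 F3=0; commitIndex=0
Op 3: append 2 -> log_len=3
Op 4: append 1 -> log_len=4
Op 5: F2 acks idx 3 -> match: F0=1 F1=0 F2=3 F3=0; commitIndex=1
Op 6: F2 acks idx 1 -> match: F0=1 F1=0 F2=3 F3=0; commitIndex=1
Op 7: F1 acks idx 2 -> match: F0=1 F1=2 F2=3 F3=0; commitIndex=2
Op 8: append 2 -> log_len=6
Op 9: append 2 -> log_len=8
Op 10: F3 acks idx 4 -> match: F0=1 F1=2 F2=3 F3=4; commitIndex=3
Op 11: append 3 -> log_len=11

Answer: 3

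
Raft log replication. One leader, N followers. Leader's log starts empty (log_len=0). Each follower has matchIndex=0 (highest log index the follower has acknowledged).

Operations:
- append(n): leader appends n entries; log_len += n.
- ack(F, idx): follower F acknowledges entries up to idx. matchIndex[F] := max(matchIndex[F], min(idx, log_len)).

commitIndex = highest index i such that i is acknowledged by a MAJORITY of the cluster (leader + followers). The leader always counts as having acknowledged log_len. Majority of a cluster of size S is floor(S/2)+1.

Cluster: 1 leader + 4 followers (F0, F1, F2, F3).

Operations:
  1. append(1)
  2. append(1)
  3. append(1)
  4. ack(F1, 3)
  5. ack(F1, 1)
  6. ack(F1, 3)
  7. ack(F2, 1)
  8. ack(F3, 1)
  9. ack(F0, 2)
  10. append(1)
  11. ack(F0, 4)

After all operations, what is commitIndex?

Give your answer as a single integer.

Answer: 3

Derivation:
Op 1: append 1 -> log_len=1
Op 2: append 1 -> log_len=2
Op 3: append 1 -> log_len=3
Op 4: F1 acks idx 3 -> match: F0=0 F1=3 F2=0 F3=0; commitIndex=0
Op 5: F1 acks idx 1 -> match: F0=0 F1=3 F2=0 F3=0; commitIndex=0
Op 6: F1 acks idx 3 -> match: F0=0 F1=3 F2=0 F3=0; commitIndex=0
Op 7: F2 acks idx 1 -> match: F0=0 F1=3 F2=1 F3=0; commitIndex=1
Op 8: F3 acks idx 1 -> match: F0=0 F1=3 F2=1 F3=1; commitIndex=1
Op 9: F0 acks idx 2 -> match: F0=2 F1=3 F2=1 F3=1; commitIndex=2
Op 10: append 1 -> log_len=4
Op 11: F0 acks idx 4 -> match: F0=4 F1=3 F2=1 F3=1; commitIndex=3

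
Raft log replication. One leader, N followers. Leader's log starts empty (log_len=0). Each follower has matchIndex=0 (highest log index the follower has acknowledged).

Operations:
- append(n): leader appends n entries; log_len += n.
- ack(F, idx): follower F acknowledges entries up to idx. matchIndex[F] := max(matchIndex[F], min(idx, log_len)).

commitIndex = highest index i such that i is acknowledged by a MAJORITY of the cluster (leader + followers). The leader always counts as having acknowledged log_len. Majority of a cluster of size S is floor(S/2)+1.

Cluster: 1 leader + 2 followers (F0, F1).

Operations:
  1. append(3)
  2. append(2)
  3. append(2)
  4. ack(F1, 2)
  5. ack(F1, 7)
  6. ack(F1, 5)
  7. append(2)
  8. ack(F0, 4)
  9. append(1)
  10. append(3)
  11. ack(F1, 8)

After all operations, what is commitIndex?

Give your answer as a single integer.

Answer: 8

Derivation:
Op 1: append 3 -> log_len=3
Op 2: append 2 -> log_len=5
Op 3: append 2 -> log_len=7
Op 4: F1 acks idx 2 -> match: F0=0 F1=2; commitIndex=2
Op 5: F1 acks idx 7 -> match: F0=0 F1=7; commitIndex=7
Op 6: F1 acks idx 5 -> match: F0=0 F1=7; commitIndex=7
Op 7: append 2 -> log_len=9
Op 8: F0 acks idx 4 -> match: F0=4 F1=7; commitIndex=7
Op 9: append 1 -> log_len=10
Op 10: append 3 -> log_len=13
Op 11: F1 acks idx 8 -> match: F0=4 F1=8; commitIndex=8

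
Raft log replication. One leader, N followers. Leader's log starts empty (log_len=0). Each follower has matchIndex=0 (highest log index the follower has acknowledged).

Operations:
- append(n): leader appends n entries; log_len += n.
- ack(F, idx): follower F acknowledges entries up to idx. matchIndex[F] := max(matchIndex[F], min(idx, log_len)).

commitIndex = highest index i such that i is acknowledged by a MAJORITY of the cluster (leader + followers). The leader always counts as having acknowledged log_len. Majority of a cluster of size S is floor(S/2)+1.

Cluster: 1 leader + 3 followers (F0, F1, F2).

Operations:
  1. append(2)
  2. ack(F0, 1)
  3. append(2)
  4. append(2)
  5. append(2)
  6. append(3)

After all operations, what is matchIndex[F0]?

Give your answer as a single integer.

Op 1: append 2 -> log_len=2
Op 2: F0 acks idx 1 -> match: F0=1 F1=0 F2=0; commitIndex=0
Op 3: append 2 -> log_len=4
Op 4: append 2 -> log_len=6
Op 5: append 2 -> log_len=8
Op 6: append 3 -> log_len=11

Answer: 1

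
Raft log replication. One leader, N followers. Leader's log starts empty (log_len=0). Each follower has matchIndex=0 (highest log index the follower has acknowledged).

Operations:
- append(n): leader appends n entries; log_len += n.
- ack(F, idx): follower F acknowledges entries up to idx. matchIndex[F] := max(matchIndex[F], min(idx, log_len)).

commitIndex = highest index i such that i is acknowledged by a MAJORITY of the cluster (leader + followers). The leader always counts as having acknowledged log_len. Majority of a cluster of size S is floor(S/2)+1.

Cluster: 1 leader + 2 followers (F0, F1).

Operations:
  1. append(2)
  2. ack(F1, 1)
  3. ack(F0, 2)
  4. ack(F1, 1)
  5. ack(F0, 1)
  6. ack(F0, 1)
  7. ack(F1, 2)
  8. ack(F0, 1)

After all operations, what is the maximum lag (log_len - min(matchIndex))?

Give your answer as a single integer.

Op 1: append 2 -> log_len=2
Op 2: F1 acks idx 1 -> match: F0=0 F1=1; commitIndex=1
Op 3: F0 acks idx 2 -> match: F0=2 F1=1; commitIndex=2
Op 4: F1 acks idx 1 -> match: F0=2 F1=1; commitIndex=2
Op 5: F0 acks idx 1 -> match: F0=2 F1=1; commitIndex=2
Op 6: F0 acks idx 1 -> match: F0=2 F1=1; commitIndex=2
Op 7: F1 acks idx 2 -> match: F0=2 F1=2; commitIndex=2
Op 8: F0 acks idx 1 -> match: F0=2 F1=2; commitIndex=2

Answer: 0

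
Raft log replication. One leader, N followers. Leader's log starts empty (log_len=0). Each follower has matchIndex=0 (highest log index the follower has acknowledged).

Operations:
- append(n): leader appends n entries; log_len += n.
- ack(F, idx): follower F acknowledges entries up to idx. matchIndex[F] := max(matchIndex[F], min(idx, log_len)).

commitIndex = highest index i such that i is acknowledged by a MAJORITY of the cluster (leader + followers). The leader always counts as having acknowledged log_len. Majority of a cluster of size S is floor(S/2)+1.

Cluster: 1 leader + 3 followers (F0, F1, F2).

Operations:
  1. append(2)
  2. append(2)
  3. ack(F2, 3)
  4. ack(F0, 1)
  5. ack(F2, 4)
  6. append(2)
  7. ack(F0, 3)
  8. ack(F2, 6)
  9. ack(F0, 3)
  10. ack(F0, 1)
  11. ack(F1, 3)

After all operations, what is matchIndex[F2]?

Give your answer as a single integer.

Op 1: append 2 -> log_len=2
Op 2: append 2 -> log_len=4
Op 3: F2 acks idx 3 -> match: F0=0 F1=0 F2=3; commitIndex=0
Op 4: F0 acks idx 1 -> match: F0=1 F1=0 F2=3; commitIndex=1
Op 5: F2 acks idx 4 -> match: F0=1 F1=0 F2=4; commitIndex=1
Op 6: append 2 -> log_len=6
Op 7: F0 acks idx 3 -> match: F0=3 F1=0 F2=4; commitIndex=3
Op 8: F2 acks idx 6 -> match: F0=3 F1=0 F2=6; commitIndex=3
Op 9: F0 acks idx 3 -> match: F0=3 F1=0 F2=6; commitIndex=3
Op 10: F0 acks idx 1 -> match: F0=3 F1=0 F2=6; commitIndex=3
Op 11: F1 acks idx 3 -> match: F0=3 F1=3 F2=6; commitIndex=3

Answer: 6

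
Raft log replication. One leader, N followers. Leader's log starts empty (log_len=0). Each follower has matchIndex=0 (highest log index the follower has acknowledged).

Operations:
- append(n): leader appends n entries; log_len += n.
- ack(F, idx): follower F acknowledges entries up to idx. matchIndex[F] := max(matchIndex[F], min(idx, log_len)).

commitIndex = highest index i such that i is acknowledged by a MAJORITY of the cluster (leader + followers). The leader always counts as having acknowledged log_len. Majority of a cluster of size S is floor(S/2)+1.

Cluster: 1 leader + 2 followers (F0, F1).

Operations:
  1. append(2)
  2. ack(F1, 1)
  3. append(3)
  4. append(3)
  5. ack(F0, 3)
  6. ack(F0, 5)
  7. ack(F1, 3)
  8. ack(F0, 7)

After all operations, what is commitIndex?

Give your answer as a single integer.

Op 1: append 2 -> log_len=2
Op 2: F1 acks idx 1 -> match: F0=0 F1=1; commitIndex=1
Op 3: append 3 -> log_len=5
Op 4: append 3 -> log_len=8
Op 5: F0 acks idx 3 -> match: F0=3 F1=1; commitIndex=3
Op 6: F0 acks idx 5 -> match: F0=5 F1=1; commitIndex=5
Op 7: F1 acks idx 3 -> match: F0=5 F1=3; commitIndex=5
Op 8: F0 acks idx 7 -> match: F0=7 F1=3; commitIndex=7

Answer: 7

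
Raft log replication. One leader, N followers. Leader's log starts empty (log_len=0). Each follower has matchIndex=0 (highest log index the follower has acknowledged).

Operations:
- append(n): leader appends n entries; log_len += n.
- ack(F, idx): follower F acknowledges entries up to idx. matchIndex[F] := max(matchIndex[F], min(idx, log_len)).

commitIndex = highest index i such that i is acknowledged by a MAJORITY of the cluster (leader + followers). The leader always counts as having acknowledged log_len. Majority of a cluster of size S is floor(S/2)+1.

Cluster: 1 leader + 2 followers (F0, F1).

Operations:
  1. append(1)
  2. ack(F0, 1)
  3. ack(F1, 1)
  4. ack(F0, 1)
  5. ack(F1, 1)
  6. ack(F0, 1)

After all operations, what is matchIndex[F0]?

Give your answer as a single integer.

Op 1: append 1 -> log_len=1
Op 2: F0 acks idx 1 -> match: F0=1 F1=0; commitIndex=1
Op 3: F1 acks idx 1 -> match: F0=1 F1=1; commitIndex=1
Op 4: F0 acks idx 1 -> match: F0=1 F1=1; commitIndex=1
Op 5: F1 acks idx 1 -> match: F0=1 F1=1; commitIndex=1
Op 6: F0 acks idx 1 -> match: F0=1 F1=1; commitIndex=1

Answer: 1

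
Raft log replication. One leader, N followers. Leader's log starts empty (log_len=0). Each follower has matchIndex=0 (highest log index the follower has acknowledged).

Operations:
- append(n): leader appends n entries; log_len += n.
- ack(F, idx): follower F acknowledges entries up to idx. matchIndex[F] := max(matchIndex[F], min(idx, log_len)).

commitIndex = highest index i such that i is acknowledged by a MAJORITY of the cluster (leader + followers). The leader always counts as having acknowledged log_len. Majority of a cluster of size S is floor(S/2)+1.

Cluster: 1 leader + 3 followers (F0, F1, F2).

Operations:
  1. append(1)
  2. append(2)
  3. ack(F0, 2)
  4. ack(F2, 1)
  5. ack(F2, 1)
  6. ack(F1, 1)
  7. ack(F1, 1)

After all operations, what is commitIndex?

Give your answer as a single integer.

Op 1: append 1 -> log_len=1
Op 2: append 2 -> log_len=3
Op 3: F0 acks idx 2 -> match: F0=2 F1=0 F2=0; commitIndex=0
Op 4: F2 acks idx 1 -> match: F0=2 F1=0 F2=1; commitIndex=1
Op 5: F2 acks idx 1 -> match: F0=2 F1=0 F2=1; commitIndex=1
Op 6: F1 acks idx 1 -> match: F0=2 F1=1 F2=1; commitIndex=1
Op 7: F1 acks idx 1 -> match: F0=2 F1=1 F2=1; commitIndex=1

Answer: 1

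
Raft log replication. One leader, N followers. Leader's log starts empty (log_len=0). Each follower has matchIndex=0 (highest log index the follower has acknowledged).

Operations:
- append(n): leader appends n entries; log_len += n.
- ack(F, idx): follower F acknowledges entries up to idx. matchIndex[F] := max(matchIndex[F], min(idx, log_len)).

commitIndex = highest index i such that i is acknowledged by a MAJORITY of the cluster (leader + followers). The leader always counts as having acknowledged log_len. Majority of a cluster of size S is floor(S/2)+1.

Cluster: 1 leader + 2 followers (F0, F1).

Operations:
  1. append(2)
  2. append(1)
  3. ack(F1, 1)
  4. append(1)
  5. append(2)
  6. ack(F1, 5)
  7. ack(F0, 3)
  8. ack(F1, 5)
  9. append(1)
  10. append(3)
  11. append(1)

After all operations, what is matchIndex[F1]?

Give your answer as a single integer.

Answer: 5

Derivation:
Op 1: append 2 -> log_len=2
Op 2: append 1 -> log_len=3
Op 3: F1 acks idx 1 -> match: F0=0 F1=1; commitIndex=1
Op 4: append 1 -> log_len=4
Op 5: append 2 -> log_len=6
Op 6: F1 acks idx 5 -> match: F0=0 F1=5; commitIndex=5
Op 7: F0 acks idx 3 -> match: F0=3 F1=5; commitIndex=5
Op 8: F1 acks idx 5 -> match: F0=3 F1=5; commitIndex=5
Op 9: append 1 -> log_len=7
Op 10: append 3 -> log_len=10
Op 11: append 1 -> log_len=11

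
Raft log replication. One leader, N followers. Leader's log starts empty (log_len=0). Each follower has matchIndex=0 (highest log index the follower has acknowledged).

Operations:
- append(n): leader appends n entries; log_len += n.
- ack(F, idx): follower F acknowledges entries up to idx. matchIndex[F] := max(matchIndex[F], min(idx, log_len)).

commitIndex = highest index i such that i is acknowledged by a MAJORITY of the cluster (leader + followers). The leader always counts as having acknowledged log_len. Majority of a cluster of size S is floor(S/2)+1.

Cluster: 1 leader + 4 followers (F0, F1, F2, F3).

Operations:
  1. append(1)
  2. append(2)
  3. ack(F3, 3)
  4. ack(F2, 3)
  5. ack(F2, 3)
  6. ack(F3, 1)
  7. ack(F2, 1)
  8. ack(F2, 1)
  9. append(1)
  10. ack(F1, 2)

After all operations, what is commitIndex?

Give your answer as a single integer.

Answer: 3

Derivation:
Op 1: append 1 -> log_len=1
Op 2: append 2 -> log_len=3
Op 3: F3 acks idx 3 -> match: F0=0 F1=0 F2=0 F3=3; commitIndex=0
Op 4: F2 acks idx 3 -> match: F0=0 F1=0 F2=3 F3=3; commitIndex=3
Op 5: F2 acks idx 3 -> match: F0=0 F1=0 F2=3 F3=3; commitIndex=3
Op 6: F3 acks idx 1 -> match: F0=0 F1=0 F2=3 F3=3; commitIndex=3
Op 7: F2 acks idx 1 -> match: F0=0 F1=0 F2=3 F3=3; commitIndex=3
Op 8: F2 acks idx 1 -> match: F0=0 F1=0 F2=3 F3=3; commitIndex=3
Op 9: append 1 -> log_len=4
Op 10: F1 acks idx 2 -> match: F0=0 F1=2 F2=3 F3=3; commitIndex=3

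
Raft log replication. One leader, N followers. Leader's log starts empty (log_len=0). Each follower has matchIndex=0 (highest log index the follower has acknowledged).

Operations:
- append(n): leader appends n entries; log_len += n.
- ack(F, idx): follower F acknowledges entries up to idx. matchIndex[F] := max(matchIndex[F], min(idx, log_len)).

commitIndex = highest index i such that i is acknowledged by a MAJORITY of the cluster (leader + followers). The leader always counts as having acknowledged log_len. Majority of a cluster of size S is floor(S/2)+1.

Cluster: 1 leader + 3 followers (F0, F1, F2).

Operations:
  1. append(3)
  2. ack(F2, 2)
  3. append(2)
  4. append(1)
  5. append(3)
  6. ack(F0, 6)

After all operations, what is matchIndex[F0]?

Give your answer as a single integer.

Op 1: append 3 -> log_len=3
Op 2: F2 acks idx 2 -> match: F0=0 F1=0 F2=2; commitIndex=0
Op 3: append 2 -> log_len=5
Op 4: append 1 -> log_len=6
Op 5: append 3 -> log_len=9
Op 6: F0 acks idx 6 -> match: F0=6 F1=0 F2=2; commitIndex=2

Answer: 6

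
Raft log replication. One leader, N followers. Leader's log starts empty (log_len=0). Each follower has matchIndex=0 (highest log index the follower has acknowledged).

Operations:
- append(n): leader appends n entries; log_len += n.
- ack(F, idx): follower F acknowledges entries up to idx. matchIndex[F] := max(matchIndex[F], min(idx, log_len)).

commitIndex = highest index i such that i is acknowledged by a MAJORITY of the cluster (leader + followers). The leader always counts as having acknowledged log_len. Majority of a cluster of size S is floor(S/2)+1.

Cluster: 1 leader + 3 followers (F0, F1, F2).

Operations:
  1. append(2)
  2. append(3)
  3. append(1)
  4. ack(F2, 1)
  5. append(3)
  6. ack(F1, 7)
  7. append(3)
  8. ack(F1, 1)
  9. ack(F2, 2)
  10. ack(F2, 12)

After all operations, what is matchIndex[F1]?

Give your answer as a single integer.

Op 1: append 2 -> log_len=2
Op 2: append 3 -> log_len=5
Op 3: append 1 -> log_len=6
Op 4: F2 acks idx 1 -> match: F0=0 F1=0 F2=1; commitIndex=0
Op 5: append 3 -> log_len=9
Op 6: F1 acks idx 7 -> match: F0=0 F1=7 F2=1; commitIndex=1
Op 7: append 3 -> log_len=12
Op 8: F1 acks idx 1 -> match: F0=0 F1=7 F2=1; commitIndex=1
Op 9: F2 acks idx 2 -> match: F0=0 F1=7 F2=2; commitIndex=2
Op 10: F2 acks idx 12 -> match: F0=0 F1=7 F2=12; commitIndex=7

Answer: 7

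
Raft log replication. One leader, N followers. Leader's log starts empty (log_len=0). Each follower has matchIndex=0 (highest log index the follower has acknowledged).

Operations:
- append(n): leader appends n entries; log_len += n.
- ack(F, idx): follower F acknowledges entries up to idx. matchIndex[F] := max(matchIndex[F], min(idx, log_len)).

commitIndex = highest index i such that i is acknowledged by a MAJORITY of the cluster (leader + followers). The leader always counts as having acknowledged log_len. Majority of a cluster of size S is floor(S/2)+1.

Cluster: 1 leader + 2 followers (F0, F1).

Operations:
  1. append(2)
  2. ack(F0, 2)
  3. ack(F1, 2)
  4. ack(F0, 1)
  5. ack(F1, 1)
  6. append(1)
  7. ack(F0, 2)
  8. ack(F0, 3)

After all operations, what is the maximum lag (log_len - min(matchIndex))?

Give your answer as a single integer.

Answer: 1

Derivation:
Op 1: append 2 -> log_len=2
Op 2: F0 acks idx 2 -> match: F0=2 F1=0; commitIndex=2
Op 3: F1 acks idx 2 -> match: F0=2 F1=2; commitIndex=2
Op 4: F0 acks idx 1 -> match: F0=2 F1=2; commitIndex=2
Op 5: F1 acks idx 1 -> match: F0=2 F1=2; commitIndex=2
Op 6: append 1 -> log_len=3
Op 7: F0 acks idx 2 -> match: F0=2 F1=2; commitIndex=2
Op 8: F0 acks idx 3 -> match: F0=3 F1=2; commitIndex=3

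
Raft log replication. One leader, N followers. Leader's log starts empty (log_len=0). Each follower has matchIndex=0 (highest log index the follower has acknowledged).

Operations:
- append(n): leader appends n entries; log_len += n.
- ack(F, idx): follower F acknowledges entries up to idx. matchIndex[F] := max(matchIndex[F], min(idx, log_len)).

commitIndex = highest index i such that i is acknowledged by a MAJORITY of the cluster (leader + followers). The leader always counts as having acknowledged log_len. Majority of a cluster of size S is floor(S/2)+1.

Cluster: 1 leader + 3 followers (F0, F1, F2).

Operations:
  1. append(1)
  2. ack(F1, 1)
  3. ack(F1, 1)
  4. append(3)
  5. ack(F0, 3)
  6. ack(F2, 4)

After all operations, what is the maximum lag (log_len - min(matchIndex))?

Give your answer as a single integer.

Answer: 3

Derivation:
Op 1: append 1 -> log_len=1
Op 2: F1 acks idx 1 -> match: F0=0 F1=1 F2=0; commitIndex=0
Op 3: F1 acks idx 1 -> match: F0=0 F1=1 F2=0; commitIndex=0
Op 4: append 3 -> log_len=4
Op 5: F0 acks idx 3 -> match: F0=3 F1=1 F2=0; commitIndex=1
Op 6: F2 acks idx 4 -> match: F0=3 F1=1 F2=4; commitIndex=3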